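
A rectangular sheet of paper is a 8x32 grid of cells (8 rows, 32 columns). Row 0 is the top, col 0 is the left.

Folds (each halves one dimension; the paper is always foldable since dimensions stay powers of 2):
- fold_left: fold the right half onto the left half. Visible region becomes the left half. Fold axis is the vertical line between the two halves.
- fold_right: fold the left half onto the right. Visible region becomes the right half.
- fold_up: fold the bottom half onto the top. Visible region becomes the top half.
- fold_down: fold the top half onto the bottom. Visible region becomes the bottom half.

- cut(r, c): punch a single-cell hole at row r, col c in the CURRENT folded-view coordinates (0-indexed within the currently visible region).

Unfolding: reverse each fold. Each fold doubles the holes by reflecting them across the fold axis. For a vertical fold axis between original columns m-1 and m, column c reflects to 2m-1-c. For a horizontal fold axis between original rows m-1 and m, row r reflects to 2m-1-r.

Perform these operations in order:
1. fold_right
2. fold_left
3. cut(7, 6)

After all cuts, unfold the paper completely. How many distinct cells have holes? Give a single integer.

Answer: 4

Derivation:
Op 1 fold_right: fold axis v@16; visible region now rows[0,8) x cols[16,32) = 8x16
Op 2 fold_left: fold axis v@24; visible region now rows[0,8) x cols[16,24) = 8x8
Op 3 cut(7, 6): punch at orig (7,22); cuts so far [(7, 22)]; region rows[0,8) x cols[16,24) = 8x8
Unfold 1 (reflect across v@24): 2 holes -> [(7, 22), (7, 25)]
Unfold 2 (reflect across v@16): 4 holes -> [(7, 6), (7, 9), (7, 22), (7, 25)]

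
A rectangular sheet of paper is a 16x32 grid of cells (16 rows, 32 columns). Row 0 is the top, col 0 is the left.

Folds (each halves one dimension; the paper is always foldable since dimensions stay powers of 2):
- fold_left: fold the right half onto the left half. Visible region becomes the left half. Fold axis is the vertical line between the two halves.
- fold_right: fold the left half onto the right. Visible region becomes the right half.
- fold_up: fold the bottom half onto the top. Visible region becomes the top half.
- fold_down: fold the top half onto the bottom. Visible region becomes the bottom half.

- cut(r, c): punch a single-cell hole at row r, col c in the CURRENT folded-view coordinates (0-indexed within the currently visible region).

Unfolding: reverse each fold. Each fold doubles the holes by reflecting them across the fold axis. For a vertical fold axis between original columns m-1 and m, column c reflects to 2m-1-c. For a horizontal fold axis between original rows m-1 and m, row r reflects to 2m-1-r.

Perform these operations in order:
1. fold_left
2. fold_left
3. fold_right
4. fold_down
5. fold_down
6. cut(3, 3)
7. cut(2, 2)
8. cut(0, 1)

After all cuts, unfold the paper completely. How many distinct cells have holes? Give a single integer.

Op 1 fold_left: fold axis v@16; visible region now rows[0,16) x cols[0,16) = 16x16
Op 2 fold_left: fold axis v@8; visible region now rows[0,16) x cols[0,8) = 16x8
Op 3 fold_right: fold axis v@4; visible region now rows[0,16) x cols[4,8) = 16x4
Op 4 fold_down: fold axis h@8; visible region now rows[8,16) x cols[4,8) = 8x4
Op 5 fold_down: fold axis h@12; visible region now rows[12,16) x cols[4,8) = 4x4
Op 6 cut(3, 3): punch at orig (15,7); cuts so far [(15, 7)]; region rows[12,16) x cols[4,8) = 4x4
Op 7 cut(2, 2): punch at orig (14,6); cuts so far [(14, 6), (15, 7)]; region rows[12,16) x cols[4,8) = 4x4
Op 8 cut(0, 1): punch at orig (12,5); cuts so far [(12, 5), (14, 6), (15, 7)]; region rows[12,16) x cols[4,8) = 4x4
Unfold 1 (reflect across h@12): 6 holes -> [(8, 7), (9, 6), (11, 5), (12, 5), (14, 6), (15, 7)]
Unfold 2 (reflect across h@8): 12 holes -> [(0, 7), (1, 6), (3, 5), (4, 5), (6, 6), (7, 7), (8, 7), (9, 6), (11, 5), (12, 5), (14, 6), (15, 7)]
Unfold 3 (reflect across v@4): 24 holes -> [(0, 0), (0, 7), (1, 1), (1, 6), (3, 2), (3, 5), (4, 2), (4, 5), (6, 1), (6, 6), (7, 0), (7, 7), (8, 0), (8, 7), (9, 1), (9, 6), (11, 2), (11, 5), (12, 2), (12, 5), (14, 1), (14, 6), (15, 0), (15, 7)]
Unfold 4 (reflect across v@8): 48 holes -> [(0, 0), (0, 7), (0, 8), (0, 15), (1, 1), (1, 6), (1, 9), (1, 14), (3, 2), (3, 5), (3, 10), (3, 13), (4, 2), (4, 5), (4, 10), (4, 13), (6, 1), (6, 6), (6, 9), (6, 14), (7, 0), (7, 7), (7, 8), (7, 15), (8, 0), (8, 7), (8, 8), (8, 15), (9, 1), (9, 6), (9, 9), (9, 14), (11, 2), (11, 5), (11, 10), (11, 13), (12, 2), (12, 5), (12, 10), (12, 13), (14, 1), (14, 6), (14, 9), (14, 14), (15, 0), (15, 7), (15, 8), (15, 15)]
Unfold 5 (reflect across v@16): 96 holes -> [(0, 0), (0, 7), (0, 8), (0, 15), (0, 16), (0, 23), (0, 24), (0, 31), (1, 1), (1, 6), (1, 9), (1, 14), (1, 17), (1, 22), (1, 25), (1, 30), (3, 2), (3, 5), (3, 10), (3, 13), (3, 18), (3, 21), (3, 26), (3, 29), (4, 2), (4, 5), (4, 10), (4, 13), (4, 18), (4, 21), (4, 26), (4, 29), (6, 1), (6, 6), (6, 9), (6, 14), (6, 17), (6, 22), (6, 25), (6, 30), (7, 0), (7, 7), (7, 8), (7, 15), (7, 16), (7, 23), (7, 24), (7, 31), (8, 0), (8, 7), (8, 8), (8, 15), (8, 16), (8, 23), (8, 24), (8, 31), (9, 1), (9, 6), (9, 9), (9, 14), (9, 17), (9, 22), (9, 25), (9, 30), (11, 2), (11, 5), (11, 10), (11, 13), (11, 18), (11, 21), (11, 26), (11, 29), (12, 2), (12, 5), (12, 10), (12, 13), (12, 18), (12, 21), (12, 26), (12, 29), (14, 1), (14, 6), (14, 9), (14, 14), (14, 17), (14, 22), (14, 25), (14, 30), (15, 0), (15, 7), (15, 8), (15, 15), (15, 16), (15, 23), (15, 24), (15, 31)]

Answer: 96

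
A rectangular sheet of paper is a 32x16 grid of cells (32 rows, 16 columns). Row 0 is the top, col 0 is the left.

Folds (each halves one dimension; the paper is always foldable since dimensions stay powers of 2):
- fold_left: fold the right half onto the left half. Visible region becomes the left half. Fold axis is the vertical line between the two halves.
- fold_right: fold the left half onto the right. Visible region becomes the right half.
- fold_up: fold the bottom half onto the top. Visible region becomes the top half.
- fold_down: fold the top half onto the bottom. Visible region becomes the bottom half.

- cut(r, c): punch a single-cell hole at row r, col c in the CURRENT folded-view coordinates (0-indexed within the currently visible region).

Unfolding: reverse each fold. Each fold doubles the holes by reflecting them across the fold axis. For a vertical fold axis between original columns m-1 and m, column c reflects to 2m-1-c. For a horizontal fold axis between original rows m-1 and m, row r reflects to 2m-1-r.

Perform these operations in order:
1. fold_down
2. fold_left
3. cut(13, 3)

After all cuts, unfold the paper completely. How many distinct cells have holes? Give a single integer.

Answer: 4

Derivation:
Op 1 fold_down: fold axis h@16; visible region now rows[16,32) x cols[0,16) = 16x16
Op 2 fold_left: fold axis v@8; visible region now rows[16,32) x cols[0,8) = 16x8
Op 3 cut(13, 3): punch at orig (29,3); cuts so far [(29, 3)]; region rows[16,32) x cols[0,8) = 16x8
Unfold 1 (reflect across v@8): 2 holes -> [(29, 3), (29, 12)]
Unfold 2 (reflect across h@16): 4 holes -> [(2, 3), (2, 12), (29, 3), (29, 12)]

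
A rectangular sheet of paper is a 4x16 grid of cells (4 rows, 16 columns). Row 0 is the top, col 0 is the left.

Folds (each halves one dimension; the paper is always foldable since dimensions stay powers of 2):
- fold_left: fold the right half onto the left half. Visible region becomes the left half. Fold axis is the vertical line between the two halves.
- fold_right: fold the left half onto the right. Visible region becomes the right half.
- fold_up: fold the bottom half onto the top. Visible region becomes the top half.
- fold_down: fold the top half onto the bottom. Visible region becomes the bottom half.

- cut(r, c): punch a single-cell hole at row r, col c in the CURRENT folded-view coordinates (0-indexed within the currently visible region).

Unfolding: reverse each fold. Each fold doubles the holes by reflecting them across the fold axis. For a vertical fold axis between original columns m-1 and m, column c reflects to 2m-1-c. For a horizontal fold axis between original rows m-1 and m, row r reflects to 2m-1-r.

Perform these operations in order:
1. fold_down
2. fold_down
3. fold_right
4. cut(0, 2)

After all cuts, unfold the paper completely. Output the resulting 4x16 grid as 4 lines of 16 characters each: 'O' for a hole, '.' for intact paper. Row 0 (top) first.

Op 1 fold_down: fold axis h@2; visible region now rows[2,4) x cols[0,16) = 2x16
Op 2 fold_down: fold axis h@3; visible region now rows[3,4) x cols[0,16) = 1x16
Op 3 fold_right: fold axis v@8; visible region now rows[3,4) x cols[8,16) = 1x8
Op 4 cut(0, 2): punch at orig (3,10); cuts so far [(3, 10)]; region rows[3,4) x cols[8,16) = 1x8
Unfold 1 (reflect across v@8): 2 holes -> [(3, 5), (3, 10)]
Unfold 2 (reflect across h@3): 4 holes -> [(2, 5), (2, 10), (3, 5), (3, 10)]
Unfold 3 (reflect across h@2): 8 holes -> [(0, 5), (0, 10), (1, 5), (1, 10), (2, 5), (2, 10), (3, 5), (3, 10)]

Answer: .....O....O.....
.....O....O.....
.....O....O.....
.....O....O.....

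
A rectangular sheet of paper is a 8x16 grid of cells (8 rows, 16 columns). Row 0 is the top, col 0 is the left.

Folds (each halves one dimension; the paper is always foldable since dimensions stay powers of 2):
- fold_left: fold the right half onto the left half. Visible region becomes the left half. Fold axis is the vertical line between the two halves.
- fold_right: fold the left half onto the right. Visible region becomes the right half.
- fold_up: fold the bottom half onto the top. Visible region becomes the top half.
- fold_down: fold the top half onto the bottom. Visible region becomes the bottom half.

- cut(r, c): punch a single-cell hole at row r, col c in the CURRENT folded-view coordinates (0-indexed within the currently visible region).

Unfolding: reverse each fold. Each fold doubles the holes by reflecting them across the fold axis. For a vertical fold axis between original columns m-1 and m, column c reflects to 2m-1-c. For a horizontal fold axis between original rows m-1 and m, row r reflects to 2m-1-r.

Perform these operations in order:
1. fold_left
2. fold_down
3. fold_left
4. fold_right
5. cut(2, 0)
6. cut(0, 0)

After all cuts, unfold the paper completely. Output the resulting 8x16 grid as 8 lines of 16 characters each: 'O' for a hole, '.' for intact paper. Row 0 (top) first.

Op 1 fold_left: fold axis v@8; visible region now rows[0,8) x cols[0,8) = 8x8
Op 2 fold_down: fold axis h@4; visible region now rows[4,8) x cols[0,8) = 4x8
Op 3 fold_left: fold axis v@4; visible region now rows[4,8) x cols[0,4) = 4x4
Op 4 fold_right: fold axis v@2; visible region now rows[4,8) x cols[2,4) = 4x2
Op 5 cut(2, 0): punch at orig (6,2); cuts so far [(6, 2)]; region rows[4,8) x cols[2,4) = 4x2
Op 6 cut(0, 0): punch at orig (4,2); cuts so far [(4, 2), (6, 2)]; region rows[4,8) x cols[2,4) = 4x2
Unfold 1 (reflect across v@2): 4 holes -> [(4, 1), (4, 2), (6, 1), (6, 2)]
Unfold 2 (reflect across v@4): 8 holes -> [(4, 1), (4, 2), (4, 5), (4, 6), (6, 1), (6, 2), (6, 5), (6, 6)]
Unfold 3 (reflect across h@4): 16 holes -> [(1, 1), (1, 2), (1, 5), (1, 6), (3, 1), (3, 2), (3, 5), (3, 6), (4, 1), (4, 2), (4, 5), (4, 6), (6, 1), (6, 2), (6, 5), (6, 6)]
Unfold 4 (reflect across v@8): 32 holes -> [(1, 1), (1, 2), (1, 5), (1, 6), (1, 9), (1, 10), (1, 13), (1, 14), (3, 1), (3, 2), (3, 5), (3, 6), (3, 9), (3, 10), (3, 13), (3, 14), (4, 1), (4, 2), (4, 5), (4, 6), (4, 9), (4, 10), (4, 13), (4, 14), (6, 1), (6, 2), (6, 5), (6, 6), (6, 9), (6, 10), (6, 13), (6, 14)]

Answer: ................
.OO..OO..OO..OO.
................
.OO..OO..OO..OO.
.OO..OO..OO..OO.
................
.OO..OO..OO..OO.
................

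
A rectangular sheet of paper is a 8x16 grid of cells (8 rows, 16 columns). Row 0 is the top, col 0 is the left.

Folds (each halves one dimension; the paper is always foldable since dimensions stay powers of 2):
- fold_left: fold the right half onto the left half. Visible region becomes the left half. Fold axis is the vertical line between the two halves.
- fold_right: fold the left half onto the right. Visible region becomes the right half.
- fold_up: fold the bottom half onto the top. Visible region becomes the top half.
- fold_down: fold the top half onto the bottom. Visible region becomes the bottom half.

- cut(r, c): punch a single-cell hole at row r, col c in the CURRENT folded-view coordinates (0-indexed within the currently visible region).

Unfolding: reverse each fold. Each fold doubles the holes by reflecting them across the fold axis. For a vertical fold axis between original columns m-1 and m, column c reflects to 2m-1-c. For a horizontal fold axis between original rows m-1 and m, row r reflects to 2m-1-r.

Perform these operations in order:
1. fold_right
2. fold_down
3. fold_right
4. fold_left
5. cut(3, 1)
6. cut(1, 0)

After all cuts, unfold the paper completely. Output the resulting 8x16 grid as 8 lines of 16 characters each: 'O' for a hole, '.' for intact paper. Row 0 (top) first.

Op 1 fold_right: fold axis v@8; visible region now rows[0,8) x cols[8,16) = 8x8
Op 2 fold_down: fold axis h@4; visible region now rows[4,8) x cols[8,16) = 4x8
Op 3 fold_right: fold axis v@12; visible region now rows[4,8) x cols[12,16) = 4x4
Op 4 fold_left: fold axis v@14; visible region now rows[4,8) x cols[12,14) = 4x2
Op 5 cut(3, 1): punch at orig (7,13); cuts so far [(7, 13)]; region rows[4,8) x cols[12,14) = 4x2
Op 6 cut(1, 0): punch at orig (5,12); cuts so far [(5, 12), (7, 13)]; region rows[4,8) x cols[12,14) = 4x2
Unfold 1 (reflect across v@14): 4 holes -> [(5, 12), (5, 15), (7, 13), (7, 14)]
Unfold 2 (reflect across v@12): 8 holes -> [(5, 8), (5, 11), (5, 12), (5, 15), (7, 9), (7, 10), (7, 13), (7, 14)]
Unfold 3 (reflect across h@4): 16 holes -> [(0, 9), (0, 10), (0, 13), (0, 14), (2, 8), (2, 11), (2, 12), (2, 15), (5, 8), (5, 11), (5, 12), (5, 15), (7, 9), (7, 10), (7, 13), (7, 14)]
Unfold 4 (reflect across v@8): 32 holes -> [(0, 1), (0, 2), (0, 5), (0, 6), (0, 9), (0, 10), (0, 13), (0, 14), (2, 0), (2, 3), (2, 4), (2, 7), (2, 8), (2, 11), (2, 12), (2, 15), (5, 0), (5, 3), (5, 4), (5, 7), (5, 8), (5, 11), (5, 12), (5, 15), (7, 1), (7, 2), (7, 5), (7, 6), (7, 9), (7, 10), (7, 13), (7, 14)]

Answer: .OO..OO..OO..OO.
................
O..OO..OO..OO..O
................
................
O..OO..OO..OO..O
................
.OO..OO..OO..OO.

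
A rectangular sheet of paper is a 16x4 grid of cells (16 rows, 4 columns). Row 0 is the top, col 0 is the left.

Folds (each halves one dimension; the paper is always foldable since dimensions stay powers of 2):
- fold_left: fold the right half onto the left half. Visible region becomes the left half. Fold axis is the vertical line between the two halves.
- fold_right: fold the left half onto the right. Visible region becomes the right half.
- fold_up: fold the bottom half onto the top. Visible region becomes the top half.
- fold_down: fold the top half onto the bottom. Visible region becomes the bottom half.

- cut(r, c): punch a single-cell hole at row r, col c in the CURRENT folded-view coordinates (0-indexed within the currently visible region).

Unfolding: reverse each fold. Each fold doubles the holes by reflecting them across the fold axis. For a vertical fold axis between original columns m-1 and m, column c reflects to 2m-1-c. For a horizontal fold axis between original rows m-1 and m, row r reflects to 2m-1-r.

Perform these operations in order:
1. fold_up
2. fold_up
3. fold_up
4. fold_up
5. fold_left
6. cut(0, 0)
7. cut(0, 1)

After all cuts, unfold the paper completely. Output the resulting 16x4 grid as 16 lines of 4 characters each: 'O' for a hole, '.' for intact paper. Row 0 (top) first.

Answer: OOOO
OOOO
OOOO
OOOO
OOOO
OOOO
OOOO
OOOO
OOOO
OOOO
OOOO
OOOO
OOOO
OOOO
OOOO
OOOO

Derivation:
Op 1 fold_up: fold axis h@8; visible region now rows[0,8) x cols[0,4) = 8x4
Op 2 fold_up: fold axis h@4; visible region now rows[0,4) x cols[0,4) = 4x4
Op 3 fold_up: fold axis h@2; visible region now rows[0,2) x cols[0,4) = 2x4
Op 4 fold_up: fold axis h@1; visible region now rows[0,1) x cols[0,4) = 1x4
Op 5 fold_left: fold axis v@2; visible region now rows[0,1) x cols[0,2) = 1x2
Op 6 cut(0, 0): punch at orig (0,0); cuts so far [(0, 0)]; region rows[0,1) x cols[0,2) = 1x2
Op 7 cut(0, 1): punch at orig (0,1); cuts so far [(0, 0), (0, 1)]; region rows[0,1) x cols[0,2) = 1x2
Unfold 1 (reflect across v@2): 4 holes -> [(0, 0), (0, 1), (0, 2), (0, 3)]
Unfold 2 (reflect across h@1): 8 holes -> [(0, 0), (0, 1), (0, 2), (0, 3), (1, 0), (1, 1), (1, 2), (1, 3)]
Unfold 3 (reflect across h@2): 16 holes -> [(0, 0), (0, 1), (0, 2), (0, 3), (1, 0), (1, 1), (1, 2), (1, 3), (2, 0), (2, 1), (2, 2), (2, 3), (3, 0), (3, 1), (3, 2), (3, 3)]
Unfold 4 (reflect across h@4): 32 holes -> [(0, 0), (0, 1), (0, 2), (0, 3), (1, 0), (1, 1), (1, 2), (1, 3), (2, 0), (2, 1), (2, 2), (2, 3), (3, 0), (3, 1), (3, 2), (3, 3), (4, 0), (4, 1), (4, 2), (4, 3), (5, 0), (5, 1), (5, 2), (5, 3), (6, 0), (6, 1), (6, 2), (6, 3), (7, 0), (7, 1), (7, 2), (7, 3)]
Unfold 5 (reflect across h@8): 64 holes -> [(0, 0), (0, 1), (0, 2), (0, 3), (1, 0), (1, 1), (1, 2), (1, 3), (2, 0), (2, 1), (2, 2), (2, 3), (3, 0), (3, 1), (3, 2), (3, 3), (4, 0), (4, 1), (4, 2), (4, 3), (5, 0), (5, 1), (5, 2), (5, 3), (6, 0), (6, 1), (6, 2), (6, 3), (7, 0), (7, 1), (7, 2), (7, 3), (8, 0), (8, 1), (8, 2), (8, 3), (9, 0), (9, 1), (9, 2), (9, 3), (10, 0), (10, 1), (10, 2), (10, 3), (11, 0), (11, 1), (11, 2), (11, 3), (12, 0), (12, 1), (12, 2), (12, 3), (13, 0), (13, 1), (13, 2), (13, 3), (14, 0), (14, 1), (14, 2), (14, 3), (15, 0), (15, 1), (15, 2), (15, 3)]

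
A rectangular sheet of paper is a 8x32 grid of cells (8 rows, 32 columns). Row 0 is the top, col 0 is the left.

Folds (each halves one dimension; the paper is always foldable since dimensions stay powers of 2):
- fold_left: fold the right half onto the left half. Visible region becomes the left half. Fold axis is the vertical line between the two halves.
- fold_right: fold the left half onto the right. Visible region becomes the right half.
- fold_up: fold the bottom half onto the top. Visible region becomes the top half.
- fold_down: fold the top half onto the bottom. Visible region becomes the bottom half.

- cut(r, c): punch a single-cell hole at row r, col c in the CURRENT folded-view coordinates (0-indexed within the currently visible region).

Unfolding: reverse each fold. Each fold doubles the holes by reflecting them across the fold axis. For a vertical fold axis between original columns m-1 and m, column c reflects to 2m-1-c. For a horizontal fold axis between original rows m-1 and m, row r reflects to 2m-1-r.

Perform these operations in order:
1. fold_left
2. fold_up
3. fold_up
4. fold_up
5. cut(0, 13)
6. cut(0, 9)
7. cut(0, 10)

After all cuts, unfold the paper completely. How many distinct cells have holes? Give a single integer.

Answer: 48

Derivation:
Op 1 fold_left: fold axis v@16; visible region now rows[0,8) x cols[0,16) = 8x16
Op 2 fold_up: fold axis h@4; visible region now rows[0,4) x cols[0,16) = 4x16
Op 3 fold_up: fold axis h@2; visible region now rows[0,2) x cols[0,16) = 2x16
Op 4 fold_up: fold axis h@1; visible region now rows[0,1) x cols[0,16) = 1x16
Op 5 cut(0, 13): punch at orig (0,13); cuts so far [(0, 13)]; region rows[0,1) x cols[0,16) = 1x16
Op 6 cut(0, 9): punch at orig (0,9); cuts so far [(0, 9), (0, 13)]; region rows[0,1) x cols[0,16) = 1x16
Op 7 cut(0, 10): punch at orig (0,10); cuts so far [(0, 9), (0, 10), (0, 13)]; region rows[0,1) x cols[0,16) = 1x16
Unfold 1 (reflect across h@1): 6 holes -> [(0, 9), (0, 10), (0, 13), (1, 9), (1, 10), (1, 13)]
Unfold 2 (reflect across h@2): 12 holes -> [(0, 9), (0, 10), (0, 13), (1, 9), (1, 10), (1, 13), (2, 9), (2, 10), (2, 13), (3, 9), (3, 10), (3, 13)]
Unfold 3 (reflect across h@4): 24 holes -> [(0, 9), (0, 10), (0, 13), (1, 9), (1, 10), (1, 13), (2, 9), (2, 10), (2, 13), (3, 9), (3, 10), (3, 13), (4, 9), (4, 10), (4, 13), (5, 9), (5, 10), (5, 13), (6, 9), (6, 10), (6, 13), (7, 9), (7, 10), (7, 13)]
Unfold 4 (reflect across v@16): 48 holes -> [(0, 9), (0, 10), (0, 13), (0, 18), (0, 21), (0, 22), (1, 9), (1, 10), (1, 13), (1, 18), (1, 21), (1, 22), (2, 9), (2, 10), (2, 13), (2, 18), (2, 21), (2, 22), (3, 9), (3, 10), (3, 13), (3, 18), (3, 21), (3, 22), (4, 9), (4, 10), (4, 13), (4, 18), (4, 21), (4, 22), (5, 9), (5, 10), (5, 13), (5, 18), (5, 21), (5, 22), (6, 9), (6, 10), (6, 13), (6, 18), (6, 21), (6, 22), (7, 9), (7, 10), (7, 13), (7, 18), (7, 21), (7, 22)]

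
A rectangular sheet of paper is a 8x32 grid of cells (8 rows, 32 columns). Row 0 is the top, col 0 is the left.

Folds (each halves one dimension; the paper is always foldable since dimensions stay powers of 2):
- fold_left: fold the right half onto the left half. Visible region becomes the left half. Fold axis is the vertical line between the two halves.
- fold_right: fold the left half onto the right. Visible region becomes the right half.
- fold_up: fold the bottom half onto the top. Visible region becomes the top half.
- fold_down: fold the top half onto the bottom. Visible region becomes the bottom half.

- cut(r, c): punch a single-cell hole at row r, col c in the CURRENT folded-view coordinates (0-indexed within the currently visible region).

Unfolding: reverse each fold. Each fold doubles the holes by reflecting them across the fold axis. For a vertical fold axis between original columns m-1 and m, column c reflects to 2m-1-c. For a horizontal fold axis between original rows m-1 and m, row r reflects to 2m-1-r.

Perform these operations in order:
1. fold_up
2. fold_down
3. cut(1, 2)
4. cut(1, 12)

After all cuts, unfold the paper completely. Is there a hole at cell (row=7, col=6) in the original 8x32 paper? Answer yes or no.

Op 1 fold_up: fold axis h@4; visible region now rows[0,4) x cols[0,32) = 4x32
Op 2 fold_down: fold axis h@2; visible region now rows[2,4) x cols[0,32) = 2x32
Op 3 cut(1, 2): punch at orig (3,2); cuts so far [(3, 2)]; region rows[2,4) x cols[0,32) = 2x32
Op 4 cut(1, 12): punch at orig (3,12); cuts so far [(3, 2), (3, 12)]; region rows[2,4) x cols[0,32) = 2x32
Unfold 1 (reflect across h@2): 4 holes -> [(0, 2), (0, 12), (3, 2), (3, 12)]
Unfold 2 (reflect across h@4): 8 holes -> [(0, 2), (0, 12), (3, 2), (3, 12), (4, 2), (4, 12), (7, 2), (7, 12)]
Holes: [(0, 2), (0, 12), (3, 2), (3, 12), (4, 2), (4, 12), (7, 2), (7, 12)]

Answer: no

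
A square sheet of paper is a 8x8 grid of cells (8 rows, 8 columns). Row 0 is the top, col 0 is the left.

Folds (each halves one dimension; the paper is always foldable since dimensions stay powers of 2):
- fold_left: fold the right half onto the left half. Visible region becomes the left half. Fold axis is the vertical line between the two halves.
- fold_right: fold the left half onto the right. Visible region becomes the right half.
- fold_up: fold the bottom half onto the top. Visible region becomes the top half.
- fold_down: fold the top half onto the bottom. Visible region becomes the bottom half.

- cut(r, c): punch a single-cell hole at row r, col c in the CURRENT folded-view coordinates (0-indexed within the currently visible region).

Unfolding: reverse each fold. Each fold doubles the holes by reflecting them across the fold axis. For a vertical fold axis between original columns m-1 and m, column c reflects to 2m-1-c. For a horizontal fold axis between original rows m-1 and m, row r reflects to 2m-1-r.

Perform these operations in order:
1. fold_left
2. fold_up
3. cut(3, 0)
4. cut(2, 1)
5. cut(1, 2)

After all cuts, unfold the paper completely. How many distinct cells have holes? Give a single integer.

Op 1 fold_left: fold axis v@4; visible region now rows[0,8) x cols[0,4) = 8x4
Op 2 fold_up: fold axis h@4; visible region now rows[0,4) x cols[0,4) = 4x4
Op 3 cut(3, 0): punch at orig (3,0); cuts so far [(3, 0)]; region rows[0,4) x cols[0,4) = 4x4
Op 4 cut(2, 1): punch at orig (2,1); cuts so far [(2, 1), (3, 0)]; region rows[0,4) x cols[0,4) = 4x4
Op 5 cut(1, 2): punch at orig (1,2); cuts so far [(1, 2), (2, 1), (3, 0)]; region rows[0,4) x cols[0,4) = 4x4
Unfold 1 (reflect across h@4): 6 holes -> [(1, 2), (2, 1), (3, 0), (4, 0), (5, 1), (6, 2)]
Unfold 2 (reflect across v@4): 12 holes -> [(1, 2), (1, 5), (2, 1), (2, 6), (3, 0), (3, 7), (4, 0), (4, 7), (5, 1), (5, 6), (6, 2), (6, 5)]

Answer: 12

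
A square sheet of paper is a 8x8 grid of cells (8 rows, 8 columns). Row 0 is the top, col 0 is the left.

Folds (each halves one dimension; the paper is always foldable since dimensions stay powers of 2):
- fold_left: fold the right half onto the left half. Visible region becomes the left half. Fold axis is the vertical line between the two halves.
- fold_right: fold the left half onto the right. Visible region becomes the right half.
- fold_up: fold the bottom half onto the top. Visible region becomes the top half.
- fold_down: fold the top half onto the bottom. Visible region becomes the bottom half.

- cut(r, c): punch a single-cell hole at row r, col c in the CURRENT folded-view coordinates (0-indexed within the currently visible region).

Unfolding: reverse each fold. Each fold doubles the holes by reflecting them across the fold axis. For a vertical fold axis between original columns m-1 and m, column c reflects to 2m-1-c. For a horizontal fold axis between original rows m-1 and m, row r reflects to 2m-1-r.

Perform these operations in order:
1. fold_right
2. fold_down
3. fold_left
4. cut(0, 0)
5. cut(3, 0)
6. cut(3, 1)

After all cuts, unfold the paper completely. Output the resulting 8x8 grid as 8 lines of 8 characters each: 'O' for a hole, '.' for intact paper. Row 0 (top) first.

Op 1 fold_right: fold axis v@4; visible region now rows[0,8) x cols[4,8) = 8x4
Op 2 fold_down: fold axis h@4; visible region now rows[4,8) x cols[4,8) = 4x4
Op 3 fold_left: fold axis v@6; visible region now rows[4,8) x cols[4,6) = 4x2
Op 4 cut(0, 0): punch at orig (4,4); cuts so far [(4, 4)]; region rows[4,8) x cols[4,6) = 4x2
Op 5 cut(3, 0): punch at orig (7,4); cuts so far [(4, 4), (7, 4)]; region rows[4,8) x cols[4,6) = 4x2
Op 6 cut(3, 1): punch at orig (7,5); cuts so far [(4, 4), (7, 4), (7, 5)]; region rows[4,8) x cols[4,6) = 4x2
Unfold 1 (reflect across v@6): 6 holes -> [(4, 4), (4, 7), (7, 4), (7, 5), (7, 6), (7, 7)]
Unfold 2 (reflect across h@4): 12 holes -> [(0, 4), (0, 5), (0, 6), (0, 7), (3, 4), (3, 7), (4, 4), (4, 7), (7, 4), (7, 5), (7, 6), (7, 7)]
Unfold 3 (reflect across v@4): 24 holes -> [(0, 0), (0, 1), (0, 2), (0, 3), (0, 4), (0, 5), (0, 6), (0, 7), (3, 0), (3, 3), (3, 4), (3, 7), (4, 0), (4, 3), (4, 4), (4, 7), (7, 0), (7, 1), (7, 2), (7, 3), (7, 4), (7, 5), (7, 6), (7, 7)]

Answer: OOOOOOOO
........
........
O..OO..O
O..OO..O
........
........
OOOOOOOO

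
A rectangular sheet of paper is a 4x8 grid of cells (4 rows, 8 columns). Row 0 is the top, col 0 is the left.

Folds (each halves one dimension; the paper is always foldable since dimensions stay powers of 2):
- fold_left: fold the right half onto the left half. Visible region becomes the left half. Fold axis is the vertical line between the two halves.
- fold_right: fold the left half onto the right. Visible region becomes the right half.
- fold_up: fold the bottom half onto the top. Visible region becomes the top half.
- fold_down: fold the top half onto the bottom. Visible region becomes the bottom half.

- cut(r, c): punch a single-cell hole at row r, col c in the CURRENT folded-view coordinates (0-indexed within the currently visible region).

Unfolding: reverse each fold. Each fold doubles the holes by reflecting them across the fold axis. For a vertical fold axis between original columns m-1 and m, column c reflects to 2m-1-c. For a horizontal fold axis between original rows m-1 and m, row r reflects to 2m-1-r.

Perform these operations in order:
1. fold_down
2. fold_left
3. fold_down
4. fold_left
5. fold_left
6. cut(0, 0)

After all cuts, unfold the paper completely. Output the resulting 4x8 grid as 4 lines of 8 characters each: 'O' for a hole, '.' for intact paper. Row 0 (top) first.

Answer: OOOOOOOO
OOOOOOOO
OOOOOOOO
OOOOOOOO

Derivation:
Op 1 fold_down: fold axis h@2; visible region now rows[2,4) x cols[0,8) = 2x8
Op 2 fold_left: fold axis v@4; visible region now rows[2,4) x cols[0,4) = 2x4
Op 3 fold_down: fold axis h@3; visible region now rows[3,4) x cols[0,4) = 1x4
Op 4 fold_left: fold axis v@2; visible region now rows[3,4) x cols[0,2) = 1x2
Op 5 fold_left: fold axis v@1; visible region now rows[3,4) x cols[0,1) = 1x1
Op 6 cut(0, 0): punch at orig (3,0); cuts so far [(3, 0)]; region rows[3,4) x cols[0,1) = 1x1
Unfold 1 (reflect across v@1): 2 holes -> [(3, 0), (3, 1)]
Unfold 2 (reflect across v@2): 4 holes -> [(3, 0), (3, 1), (3, 2), (3, 3)]
Unfold 3 (reflect across h@3): 8 holes -> [(2, 0), (2, 1), (2, 2), (2, 3), (3, 0), (3, 1), (3, 2), (3, 3)]
Unfold 4 (reflect across v@4): 16 holes -> [(2, 0), (2, 1), (2, 2), (2, 3), (2, 4), (2, 5), (2, 6), (2, 7), (3, 0), (3, 1), (3, 2), (3, 3), (3, 4), (3, 5), (3, 6), (3, 7)]
Unfold 5 (reflect across h@2): 32 holes -> [(0, 0), (0, 1), (0, 2), (0, 3), (0, 4), (0, 5), (0, 6), (0, 7), (1, 0), (1, 1), (1, 2), (1, 3), (1, 4), (1, 5), (1, 6), (1, 7), (2, 0), (2, 1), (2, 2), (2, 3), (2, 4), (2, 5), (2, 6), (2, 7), (3, 0), (3, 1), (3, 2), (3, 3), (3, 4), (3, 5), (3, 6), (3, 7)]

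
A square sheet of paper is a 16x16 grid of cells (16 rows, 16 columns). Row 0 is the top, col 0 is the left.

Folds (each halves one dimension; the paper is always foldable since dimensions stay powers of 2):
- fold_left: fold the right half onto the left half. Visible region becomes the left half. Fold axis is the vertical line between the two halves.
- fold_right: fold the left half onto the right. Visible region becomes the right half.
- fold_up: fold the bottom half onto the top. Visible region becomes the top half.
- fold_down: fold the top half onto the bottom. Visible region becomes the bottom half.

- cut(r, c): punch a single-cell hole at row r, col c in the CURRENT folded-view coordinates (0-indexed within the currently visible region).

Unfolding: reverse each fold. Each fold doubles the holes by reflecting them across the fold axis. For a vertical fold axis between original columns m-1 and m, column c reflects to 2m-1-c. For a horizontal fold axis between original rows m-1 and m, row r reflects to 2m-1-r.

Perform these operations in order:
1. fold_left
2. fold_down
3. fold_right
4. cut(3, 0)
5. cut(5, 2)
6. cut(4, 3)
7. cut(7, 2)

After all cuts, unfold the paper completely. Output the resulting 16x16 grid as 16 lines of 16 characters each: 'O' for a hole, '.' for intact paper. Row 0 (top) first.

Answer: .O....O..O....O.
................
.O....O..O....O.
O......OO......O
...OO......OO...
................
................
................
................
................
................
...OO......OO...
O......OO......O
.O....O..O....O.
................
.O....O..O....O.

Derivation:
Op 1 fold_left: fold axis v@8; visible region now rows[0,16) x cols[0,8) = 16x8
Op 2 fold_down: fold axis h@8; visible region now rows[8,16) x cols[0,8) = 8x8
Op 3 fold_right: fold axis v@4; visible region now rows[8,16) x cols[4,8) = 8x4
Op 4 cut(3, 0): punch at orig (11,4); cuts so far [(11, 4)]; region rows[8,16) x cols[4,8) = 8x4
Op 5 cut(5, 2): punch at orig (13,6); cuts so far [(11, 4), (13, 6)]; region rows[8,16) x cols[4,8) = 8x4
Op 6 cut(4, 3): punch at orig (12,7); cuts so far [(11, 4), (12, 7), (13, 6)]; region rows[8,16) x cols[4,8) = 8x4
Op 7 cut(7, 2): punch at orig (15,6); cuts so far [(11, 4), (12, 7), (13, 6), (15, 6)]; region rows[8,16) x cols[4,8) = 8x4
Unfold 1 (reflect across v@4): 8 holes -> [(11, 3), (11, 4), (12, 0), (12, 7), (13, 1), (13, 6), (15, 1), (15, 6)]
Unfold 2 (reflect across h@8): 16 holes -> [(0, 1), (0, 6), (2, 1), (2, 6), (3, 0), (3, 7), (4, 3), (4, 4), (11, 3), (11, 4), (12, 0), (12, 7), (13, 1), (13, 6), (15, 1), (15, 6)]
Unfold 3 (reflect across v@8): 32 holes -> [(0, 1), (0, 6), (0, 9), (0, 14), (2, 1), (2, 6), (2, 9), (2, 14), (3, 0), (3, 7), (3, 8), (3, 15), (4, 3), (4, 4), (4, 11), (4, 12), (11, 3), (11, 4), (11, 11), (11, 12), (12, 0), (12, 7), (12, 8), (12, 15), (13, 1), (13, 6), (13, 9), (13, 14), (15, 1), (15, 6), (15, 9), (15, 14)]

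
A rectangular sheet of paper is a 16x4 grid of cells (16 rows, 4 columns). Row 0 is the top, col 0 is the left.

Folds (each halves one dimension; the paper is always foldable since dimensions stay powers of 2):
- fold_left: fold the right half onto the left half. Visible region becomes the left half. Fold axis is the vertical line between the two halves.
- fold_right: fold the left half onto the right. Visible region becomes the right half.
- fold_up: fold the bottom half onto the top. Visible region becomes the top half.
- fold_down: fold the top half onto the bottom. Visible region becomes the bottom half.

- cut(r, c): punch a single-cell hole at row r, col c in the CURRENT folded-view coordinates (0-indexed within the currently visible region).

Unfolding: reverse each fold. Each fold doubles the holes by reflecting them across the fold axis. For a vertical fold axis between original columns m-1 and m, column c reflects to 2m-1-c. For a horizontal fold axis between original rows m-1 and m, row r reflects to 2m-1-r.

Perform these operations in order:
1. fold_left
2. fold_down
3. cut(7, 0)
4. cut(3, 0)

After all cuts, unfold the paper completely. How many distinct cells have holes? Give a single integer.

Answer: 8

Derivation:
Op 1 fold_left: fold axis v@2; visible region now rows[0,16) x cols[0,2) = 16x2
Op 2 fold_down: fold axis h@8; visible region now rows[8,16) x cols[0,2) = 8x2
Op 3 cut(7, 0): punch at orig (15,0); cuts so far [(15, 0)]; region rows[8,16) x cols[0,2) = 8x2
Op 4 cut(3, 0): punch at orig (11,0); cuts so far [(11, 0), (15, 0)]; region rows[8,16) x cols[0,2) = 8x2
Unfold 1 (reflect across h@8): 4 holes -> [(0, 0), (4, 0), (11, 0), (15, 0)]
Unfold 2 (reflect across v@2): 8 holes -> [(0, 0), (0, 3), (4, 0), (4, 3), (11, 0), (11, 3), (15, 0), (15, 3)]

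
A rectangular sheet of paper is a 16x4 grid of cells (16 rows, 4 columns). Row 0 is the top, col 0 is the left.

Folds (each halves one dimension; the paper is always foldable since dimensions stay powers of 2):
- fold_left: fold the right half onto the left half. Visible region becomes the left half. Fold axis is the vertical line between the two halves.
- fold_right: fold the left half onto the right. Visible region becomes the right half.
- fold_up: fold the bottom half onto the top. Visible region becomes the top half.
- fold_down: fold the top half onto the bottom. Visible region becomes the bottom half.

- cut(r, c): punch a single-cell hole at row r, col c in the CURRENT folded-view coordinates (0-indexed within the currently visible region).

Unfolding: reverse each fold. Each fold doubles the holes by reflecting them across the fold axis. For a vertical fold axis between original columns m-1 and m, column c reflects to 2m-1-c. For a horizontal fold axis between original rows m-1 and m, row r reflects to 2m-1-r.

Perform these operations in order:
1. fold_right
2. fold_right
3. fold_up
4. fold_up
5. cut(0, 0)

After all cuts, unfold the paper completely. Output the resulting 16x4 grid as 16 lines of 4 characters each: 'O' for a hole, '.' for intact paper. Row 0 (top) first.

Answer: OOOO
....
....
....
....
....
....
OOOO
OOOO
....
....
....
....
....
....
OOOO

Derivation:
Op 1 fold_right: fold axis v@2; visible region now rows[0,16) x cols[2,4) = 16x2
Op 2 fold_right: fold axis v@3; visible region now rows[0,16) x cols[3,4) = 16x1
Op 3 fold_up: fold axis h@8; visible region now rows[0,8) x cols[3,4) = 8x1
Op 4 fold_up: fold axis h@4; visible region now rows[0,4) x cols[3,4) = 4x1
Op 5 cut(0, 0): punch at orig (0,3); cuts so far [(0, 3)]; region rows[0,4) x cols[3,4) = 4x1
Unfold 1 (reflect across h@4): 2 holes -> [(0, 3), (7, 3)]
Unfold 2 (reflect across h@8): 4 holes -> [(0, 3), (7, 3), (8, 3), (15, 3)]
Unfold 3 (reflect across v@3): 8 holes -> [(0, 2), (0, 3), (7, 2), (7, 3), (8, 2), (8, 3), (15, 2), (15, 3)]
Unfold 4 (reflect across v@2): 16 holes -> [(0, 0), (0, 1), (0, 2), (0, 3), (7, 0), (7, 1), (7, 2), (7, 3), (8, 0), (8, 1), (8, 2), (8, 3), (15, 0), (15, 1), (15, 2), (15, 3)]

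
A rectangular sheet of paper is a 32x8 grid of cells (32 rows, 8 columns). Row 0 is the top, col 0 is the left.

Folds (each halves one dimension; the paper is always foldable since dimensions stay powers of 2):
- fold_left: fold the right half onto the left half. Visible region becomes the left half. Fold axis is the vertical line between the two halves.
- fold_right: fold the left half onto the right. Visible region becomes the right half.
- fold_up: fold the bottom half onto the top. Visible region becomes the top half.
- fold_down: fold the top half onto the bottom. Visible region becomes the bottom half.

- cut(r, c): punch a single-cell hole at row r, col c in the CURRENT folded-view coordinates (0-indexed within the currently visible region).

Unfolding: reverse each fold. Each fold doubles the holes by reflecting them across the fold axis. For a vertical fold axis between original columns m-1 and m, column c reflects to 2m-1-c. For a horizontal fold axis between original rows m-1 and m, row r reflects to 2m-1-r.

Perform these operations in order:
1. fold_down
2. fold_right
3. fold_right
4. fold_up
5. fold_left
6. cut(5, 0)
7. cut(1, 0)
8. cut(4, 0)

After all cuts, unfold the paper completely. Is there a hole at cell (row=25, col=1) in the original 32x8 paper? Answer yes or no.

Answer: no

Derivation:
Op 1 fold_down: fold axis h@16; visible region now rows[16,32) x cols[0,8) = 16x8
Op 2 fold_right: fold axis v@4; visible region now rows[16,32) x cols[4,8) = 16x4
Op 3 fold_right: fold axis v@6; visible region now rows[16,32) x cols[6,8) = 16x2
Op 4 fold_up: fold axis h@24; visible region now rows[16,24) x cols[6,8) = 8x2
Op 5 fold_left: fold axis v@7; visible region now rows[16,24) x cols[6,7) = 8x1
Op 6 cut(5, 0): punch at orig (21,6); cuts so far [(21, 6)]; region rows[16,24) x cols[6,7) = 8x1
Op 7 cut(1, 0): punch at orig (17,6); cuts so far [(17, 6), (21, 6)]; region rows[16,24) x cols[6,7) = 8x1
Op 8 cut(4, 0): punch at orig (20,6); cuts so far [(17, 6), (20, 6), (21, 6)]; region rows[16,24) x cols[6,7) = 8x1
Unfold 1 (reflect across v@7): 6 holes -> [(17, 6), (17, 7), (20, 6), (20, 7), (21, 6), (21, 7)]
Unfold 2 (reflect across h@24): 12 holes -> [(17, 6), (17, 7), (20, 6), (20, 7), (21, 6), (21, 7), (26, 6), (26, 7), (27, 6), (27, 7), (30, 6), (30, 7)]
Unfold 3 (reflect across v@6): 24 holes -> [(17, 4), (17, 5), (17, 6), (17, 7), (20, 4), (20, 5), (20, 6), (20, 7), (21, 4), (21, 5), (21, 6), (21, 7), (26, 4), (26, 5), (26, 6), (26, 7), (27, 4), (27, 5), (27, 6), (27, 7), (30, 4), (30, 5), (30, 6), (30, 7)]
Unfold 4 (reflect across v@4): 48 holes -> [(17, 0), (17, 1), (17, 2), (17, 3), (17, 4), (17, 5), (17, 6), (17, 7), (20, 0), (20, 1), (20, 2), (20, 3), (20, 4), (20, 5), (20, 6), (20, 7), (21, 0), (21, 1), (21, 2), (21, 3), (21, 4), (21, 5), (21, 6), (21, 7), (26, 0), (26, 1), (26, 2), (26, 3), (26, 4), (26, 5), (26, 6), (26, 7), (27, 0), (27, 1), (27, 2), (27, 3), (27, 4), (27, 5), (27, 6), (27, 7), (30, 0), (30, 1), (30, 2), (30, 3), (30, 4), (30, 5), (30, 6), (30, 7)]
Unfold 5 (reflect across h@16): 96 holes -> [(1, 0), (1, 1), (1, 2), (1, 3), (1, 4), (1, 5), (1, 6), (1, 7), (4, 0), (4, 1), (4, 2), (4, 3), (4, 4), (4, 5), (4, 6), (4, 7), (5, 0), (5, 1), (5, 2), (5, 3), (5, 4), (5, 5), (5, 6), (5, 7), (10, 0), (10, 1), (10, 2), (10, 3), (10, 4), (10, 5), (10, 6), (10, 7), (11, 0), (11, 1), (11, 2), (11, 3), (11, 4), (11, 5), (11, 6), (11, 7), (14, 0), (14, 1), (14, 2), (14, 3), (14, 4), (14, 5), (14, 6), (14, 7), (17, 0), (17, 1), (17, 2), (17, 3), (17, 4), (17, 5), (17, 6), (17, 7), (20, 0), (20, 1), (20, 2), (20, 3), (20, 4), (20, 5), (20, 6), (20, 7), (21, 0), (21, 1), (21, 2), (21, 3), (21, 4), (21, 5), (21, 6), (21, 7), (26, 0), (26, 1), (26, 2), (26, 3), (26, 4), (26, 5), (26, 6), (26, 7), (27, 0), (27, 1), (27, 2), (27, 3), (27, 4), (27, 5), (27, 6), (27, 7), (30, 0), (30, 1), (30, 2), (30, 3), (30, 4), (30, 5), (30, 6), (30, 7)]
Holes: [(1, 0), (1, 1), (1, 2), (1, 3), (1, 4), (1, 5), (1, 6), (1, 7), (4, 0), (4, 1), (4, 2), (4, 3), (4, 4), (4, 5), (4, 6), (4, 7), (5, 0), (5, 1), (5, 2), (5, 3), (5, 4), (5, 5), (5, 6), (5, 7), (10, 0), (10, 1), (10, 2), (10, 3), (10, 4), (10, 5), (10, 6), (10, 7), (11, 0), (11, 1), (11, 2), (11, 3), (11, 4), (11, 5), (11, 6), (11, 7), (14, 0), (14, 1), (14, 2), (14, 3), (14, 4), (14, 5), (14, 6), (14, 7), (17, 0), (17, 1), (17, 2), (17, 3), (17, 4), (17, 5), (17, 6), (17, 7), (20, 0), (20, 1), (20, 2), (20, 3), (20, 4), (20, 5), (20, 6), (20, 7), (21, 0), (21, 1), (21, 2), (21, 3), (21, 4), (21, 5), (21, 6), (21, 7), (26, 0), (26, 1), (26, 2), (26, 3), (26, 4), (26, 5), (26, 6), (26, 7), (27, 0), (27, 1), (27, 2), (27, 3), (27, 4), (27, 5), (27, 6), (27, 7), (30, 0), (30, 1), (30, 2), (30, 3), (30, 4), (30, 5), (30, 6), (30, 7)]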